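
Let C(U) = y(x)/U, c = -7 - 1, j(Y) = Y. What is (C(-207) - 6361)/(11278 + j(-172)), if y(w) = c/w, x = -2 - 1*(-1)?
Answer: -1316735/2298942 ≈ -0.57276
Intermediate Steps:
c = -8
x = -1 (x = -2 + 1 = -1)
y(w) = -8/w
C(U) = 8/U (C(U) = (-8/(-1))/U = (-8*(-1))/U = 8/U)
(C(-207) - 6361)/(11278 + j(-172)) = (8/(-207) - 6361)/(11278 - 172) = (8*(-1/207) - 6361)/11106 = (-8/207 - 6361)*(1/11106) = -1316735/207*1/11106 = -1316735/2298942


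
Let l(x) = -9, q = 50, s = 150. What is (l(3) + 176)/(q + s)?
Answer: 167/200 ≈ 0.83500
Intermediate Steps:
(l(3) + 176)/(q + s) = (-9 + 176)/(50 + 150) = 167/200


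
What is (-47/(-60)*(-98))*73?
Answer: -168119/30 ≈ -5604.0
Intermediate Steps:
(-47/(-60)*(-98))*73 = (-47*(-1/60)*(-98))*73 = ((47/60)*(-98))*73 = -2303/30*73 = -168119/30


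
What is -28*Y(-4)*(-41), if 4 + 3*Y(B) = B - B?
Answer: -4592/3 ≈ -1530.7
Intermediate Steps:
Y(B) = -4/3 (Y(B) = -4/3 + (B - B)/3 = -4/3 + (1/3)*0 = -4/3 + 0 = -4/3)
-28*Y(-4)*(-41) = -28*(-4/3)*(-41) = (112/3)*(-41) = -4592/3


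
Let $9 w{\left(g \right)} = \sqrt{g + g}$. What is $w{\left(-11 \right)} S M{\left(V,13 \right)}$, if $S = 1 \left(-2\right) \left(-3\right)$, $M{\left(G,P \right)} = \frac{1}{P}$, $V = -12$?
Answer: $\frac{2 i \sqrt{22}}{39} \approx 0.24053 i$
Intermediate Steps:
$w{\left(g \right)} = \frac{\sqrt{2} \sqrt{g}}{9}$ ($w{\left(g \right)} = \frac{\sqrt{g + g}}{9} = \frac{\sqrt{2 g}}{9} = \frac{\sqrt{2} \sqrt{g}}{9}$)
$S = 6$ ($S = \left(-2\right) \left(-3\right) = 6$)
$w{\left(-11 \right)} S M{\left(V,13 \right)} = \frac{\frac{\sqrt{2} \sqrt{-11}}{9} \cdot 6}{13} = \frac{\sqrt{2} i \sqrt{11}}{9} \cdot 6 \cdot \frac{1}{13} = \frac{i \sqrt{22}}{9} \cdot 6 \cdot \frac{1}{13} = \frac{2 i \sqrt{22}}{3} \cdot \frac{1}{13} = \frac{2 i \sqrt{22}}{39}$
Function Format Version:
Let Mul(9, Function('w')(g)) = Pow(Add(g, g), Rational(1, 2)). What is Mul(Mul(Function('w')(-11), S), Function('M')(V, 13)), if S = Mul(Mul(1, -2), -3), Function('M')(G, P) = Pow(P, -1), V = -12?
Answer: Mul(Rational(2, 39), I, Pow(22, Rational(1, 2))) ≈ Mul(0.24053, I)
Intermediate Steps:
Function('w')(g) = Mul(Rational(1, 9), Pow(2, Rational(1, 2)), Pow(g, Rational(1, 2))) (Function('w')(g) = Mul(Rational(1, 9), Pow(Add(g, g), Rational(1, 2))) = Mul(Rational(1, 9), Pow(Mul(2, g), Rational(1, 2))) = Mul(Rational(1, 9), Mul(Pow(2, Rational(1, 2)), Pow(g, Rational(1, 2)))) = Mul(Rational(1, 9), Pow(2, Rational(1, 2)), Pow(g, Rational(1, 2))))
S = 6 (S = Mul(-2, -3) = 6)
Mul(Mul(Function('w')(-11), S), Function('M')(V, 13)) = Mul(Mul(Mul(Rational(1, 9), Pow(2, Rational(1, 2)), Pow(-11, Rational(1, 2))), 6), Pow(13, -1)) = Mul(Mul(Mul(Rational(1, 9), Pow(2, Rational(1, 2)), Mul(I, Pow(11, Rational(1, 2)))), 6), Rational(1, 13)) = Mul(Mul(Mul(Rational(1, 9), I, Pow(22, Rational(1, 2))), 6), Rational(1, 13)) = Mul(Mul(Rational(2, 3), I, Pow(22, Rational(1, 2))), Rational(1, 13)) = Mul(Rational(2, 39), I, Pow(22, Rational(1, 2)))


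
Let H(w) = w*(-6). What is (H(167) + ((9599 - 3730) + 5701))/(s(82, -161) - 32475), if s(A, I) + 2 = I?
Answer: -5284/16319 ≈ -0.32379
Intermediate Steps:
H(w) = -6*w
s(A, I) = -2 + I
(H(167) + ((9599 - 3730) + 5701))/(s(82, -161) - 32475) = (-6*167 + ((9599 - 3730) + 5701))/((-2 - 161) - 32475) = (-1002 + (5869 + 5701))/(-163 - 32475) = (-1002 + 11570)/(-32638) = 10568*(-1/32638) = -5284/16319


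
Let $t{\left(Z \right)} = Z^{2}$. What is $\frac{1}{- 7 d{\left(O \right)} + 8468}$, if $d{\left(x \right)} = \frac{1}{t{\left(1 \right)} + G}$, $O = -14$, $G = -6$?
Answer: $\frac{5}{42347} \approx 0.00011807$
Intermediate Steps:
$d{\left(x \right)} = - \frac{1}{5}$ ($d{\left(x \right)} = \frac{1}{1^{2} - 6} = \frac{1}{1 - 6} = \frac{1}{-5} = - \frac{1}{5}$)
$\frac{1}{- 7 d{\left(O \right)} + 8468} = \frac{1}{\left(-7\right) \left(- \frac{1}{5}\right) + 8468} = \frac{1}{\frac{7}{5} + 8468} = \frac{1}{\frac{42347}{5}} = \frac{5}{42347}$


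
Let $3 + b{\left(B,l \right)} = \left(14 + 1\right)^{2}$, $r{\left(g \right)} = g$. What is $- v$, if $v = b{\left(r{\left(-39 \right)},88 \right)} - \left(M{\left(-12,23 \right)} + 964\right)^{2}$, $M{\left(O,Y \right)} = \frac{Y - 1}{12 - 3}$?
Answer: $\frac{75637222}{81} \approx 9.3379 \cdot 10^{5}$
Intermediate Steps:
$M{\left(O,Y \right)} = - \frac{1}{9} + \frac{Y}{9}$ ($M{\left(O,Y \right)} = \frac{-1 + Y}{9} = \left(-1 + Y\right) \frac{1}{9} = - \frac{1}{9} + \frac{Y}{9}$)
$b{\left(B,l \right)} = 222$ ($b{\left(B,l \right)} = -3 + \left(14 + 1\right)^{2} = -3 + 15^{2} = -3 + 225 = 222$)
$v = - \frac{75637222}{81}$ ($v = 222 - \left(\left(- \frac{1}{9} + \frac{1}{9} \cdot 23\right) + 964\right)^{2} = 222 - \left(\left(- \frac{1}{9} + \frac{23}{9}\right) + 964\right)^{2} = 222 - \left(\frac{22}{9} + 964\right)^{2} = 222 - \left(\frac{8698}{9}\right)^{2} = 222 - \frac{75655204}{81} = - \frac{75637222}{81} \approx -9.3379 \cdot 10^{5}$)
$- v = \left(-1\right) \left(- \frac{75637222}{81}\right) = \frac{75637222}{81}$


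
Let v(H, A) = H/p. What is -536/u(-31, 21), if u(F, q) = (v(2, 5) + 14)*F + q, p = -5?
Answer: 2680/2003 ≈ 1.3380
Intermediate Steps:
v(H, A) = -H/5 (v(H, A) = H/(-5) = H*(-⅕) = -H/5)
u(F, q) = q + 68*F/5 (u(F, q) = (-⅕*2 + 14)*F + q = (-⅖ + 14)*F + q = 68*F/5 + q = q + 68*F/5)
-536/u(-31, 21) = -536/(21 + (68/5)*(-31)) = -536/(21 - 2108/5) = -536/(-2003/5) = -536*(-5/2003) = 2680/2003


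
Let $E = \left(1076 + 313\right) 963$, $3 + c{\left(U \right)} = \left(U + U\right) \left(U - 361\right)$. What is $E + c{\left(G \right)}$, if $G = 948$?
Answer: $2450556$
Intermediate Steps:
$c{\left(U \right)} = -3 + 2 U \left(-361 + U\right)$ ($c{\left(U \right)} = -3 + \left(U + U\right) \left(U - 361\right) = -3 + 2 U \left(-361 + U\right)$)
$E = 1337607$ ($E = 1389 \cdot 963 = 1337607$)
$E + c{\left(G \right)} = 1337607 - \left(684459 - 1797408\right) = 1337607 - -1112949 = 1337607 + 1112949 = 2450556$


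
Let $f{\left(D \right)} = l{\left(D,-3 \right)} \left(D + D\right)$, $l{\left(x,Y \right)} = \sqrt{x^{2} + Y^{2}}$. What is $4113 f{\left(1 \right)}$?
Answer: $8226 \sqrt{10} \approx 26013.0$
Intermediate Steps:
$l{\left(x,Y \right)} = \sqrt{Y^{2} + x^{2}}$
$f{\left(D \right)} = 2 D \sqrt{9 + D^{2}}$ ($f{\left(D \right)} = \sqrt{\left(-3\right)^{2} + D^{2}} \left(D + D\right) = \sqrt{9 + D^{2}} \cdot 2 D = 2 D \sqrt{9 + D^{2}}$)
$4113 f{\left(1 \right)} = 4113 \cdot 2 \cdot 1 \sqrt{9 + 1^{2}} = 4113 \cdot 2 \cdot 1 \sqrt{9 + 1} = 4113 \cdot 2 \cdot 1 \sqrt{10} = 4113 \cdot 2 \sqrt{10} = 8226 \sqrt{10}$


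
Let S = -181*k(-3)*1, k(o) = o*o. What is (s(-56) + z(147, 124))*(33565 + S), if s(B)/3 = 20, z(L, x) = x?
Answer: 5876224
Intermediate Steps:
k(o) = o**2
s(B) = 60 (s(B) = 3*20 = 60)
S = -1629 (S = -181*(-3)**2*1 = -181*9*1 = -1629*1 = -1629)
(s(-56) + z(147, 124))*(33565 + S) = (60 + 124)*(33565 - 1629) = 184*31936 = 5876224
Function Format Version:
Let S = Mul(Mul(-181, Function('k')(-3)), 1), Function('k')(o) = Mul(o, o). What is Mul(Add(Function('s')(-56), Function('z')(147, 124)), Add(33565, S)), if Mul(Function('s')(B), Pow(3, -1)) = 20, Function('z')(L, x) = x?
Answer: 5876224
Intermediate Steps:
Function('k')(o) = Pow(o, 2)
Function('s')(B) = 60 (Function('s')(B) = Mul(3, 20) = 60)
S = -1629 (S = Mul(Mul(-181, Pow(-3, 2)), 1) = Mul(Mul(-181, 9), 1) = Mul(-1629, 1) = -1629)
Mul(Add(Function('s')(-56), Function('z')(147, 124)), Add(33565, S)) = Mul(Add(60, 124), Add(33565, -1629)) = Mul(184, 31936) = 5876224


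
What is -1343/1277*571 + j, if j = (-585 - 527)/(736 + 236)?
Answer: -186700285/310311 ≈ -601.66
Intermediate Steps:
j = -278/243 (j = -1112/972 = -1112*1/972 = -278/243 ≈ -1.1440)
-1343/1277*571 + j = -1343/1277*571 - 278/243 = -766853/1277 - 278/243 = -186700285/310311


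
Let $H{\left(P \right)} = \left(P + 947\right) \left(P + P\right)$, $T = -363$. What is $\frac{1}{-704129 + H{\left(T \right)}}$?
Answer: $- \frac{1}{1128113} \approx -8.8644 \cdot 10^{-7}$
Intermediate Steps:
$H{\left(P \right)} = 2 P \left(947 + P\right)$ ($H{\left(P \right)} = \left(947 + P\right) 2 P = 2 P \left(947 + P\right)$)
$\frac{1}{-704129 + H{\left(T \right)}} = \frac{1}{-704129 + 2 \left(-363\right) \left(947 - 363\right)} = \frac{1}{-704129 + 2 \left(-363\right) 584} = \frac{1}{-704129 - 423984} = \frac{1}{-1128113} = - \frac{1}{1128113}$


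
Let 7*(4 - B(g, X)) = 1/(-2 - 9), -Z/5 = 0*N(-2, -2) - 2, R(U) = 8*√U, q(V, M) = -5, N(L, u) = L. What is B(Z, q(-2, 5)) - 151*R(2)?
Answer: 309/77 - 1208*√2 ≈ -1704.4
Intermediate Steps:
Z = 10 (Z = -5*(0*(-2) - 2) = -5*(0 - 2) = -5*(-2) = 10)
B(g, X) = 309/77 (B(g, X) = 4 - 1/(7*(-2 - 9)) = 4 - ⅐/(-11) = 4 - ⅐*(-1/11) = 4 + 1/77 = 309/77)
B(Z, q(-2, 5)) - 151*R(2) = 309/77 - 1208*√2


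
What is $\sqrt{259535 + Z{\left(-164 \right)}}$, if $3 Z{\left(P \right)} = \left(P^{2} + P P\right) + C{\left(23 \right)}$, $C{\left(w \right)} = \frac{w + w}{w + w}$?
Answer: $\sqrt{277466} \approx 526.75$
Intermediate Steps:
$C{\left(w \right)} = 1$ ($C{\left(w \right)} = \frac{2 w}{2 w} = 2 w \frac{1}{2 w} = 1$)
$Z{\left(P \right)} = \frac{1}{3} + \frac{2 P^{2}}{3}$ ($Z{\left(P \right)} = \frac{\left(P^{2} + P P\right) + 1}{3} = \frac{\left(P^{2} + P^{2}\right) + 1}{3} = \frac{2 P^{2} + 1}{3} = \frac{1 + 2 P^{2}}{3} = \frac{1}{3} + \frac{2 P^{2}}{3}$)
$\sqrt{259535 + Z{\left(-164 \right)}} = \sqrt{259535 + \left(\frac{1}{3} + \frac{2 \left(-164\right)^{2}}{3}\right)} = \sqrt{259535 + \left(\frac{1}{3} + \frac{2}{3} \cdot 26896\right)} = \sqrt{259535 + \left(\frac{1}{3} + \frac{53792}{3}\right)} = \sqrt{259535 + 17931} = \sqrt{277466}$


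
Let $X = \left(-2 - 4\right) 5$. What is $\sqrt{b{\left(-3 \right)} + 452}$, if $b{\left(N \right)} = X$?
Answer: $\sqrt{422} \approx 20.543$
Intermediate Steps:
$X = -30$ ($X = \left(-6\right) 5 = -30$)
$b{\left(N \right)} = -30$
$\sqrt{b{\left(-3 \right)} + 452} = \sqrt{-30 + 452} = \sqrt{422}$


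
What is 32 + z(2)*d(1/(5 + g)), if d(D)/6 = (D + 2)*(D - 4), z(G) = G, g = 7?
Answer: -791/12 ≈ -65.917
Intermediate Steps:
d(D) = 6*(-4 + D)*(2 + D) (d(D) = 6*((D + 2)*(D - 4)) = 6*((2 + D)*(-4 + D)) = 6*((-4 + D)*(2 + D)) = 6*(-4 + D)*(2 + D))
32 + z(2)*d(1/(5 + g)) = 32 + 2*(-48 - 12/(5 + 7) + 6*(1/(5 + 7))²) = 32 + 2*(-48 - 12/12 + 6*(1/12)²) = 32 + 2*(-48 - 12*1/12 + 6*(1/12)²) = 32 + 2*(-48 - 1 + 6*(1/144)) = 32 + 2*(-48 - 1 + 1/24) = 32 + 2*(-1175/24) = 32 - 1175/12 = -791/12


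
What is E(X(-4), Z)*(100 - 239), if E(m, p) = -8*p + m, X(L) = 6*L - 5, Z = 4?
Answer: 8479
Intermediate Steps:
X(L) = -5 + 6*L
E(m, p) = m - 8*p
E(X(-4), Z)*(100 - 239) = ((-5 + 6*(-4)) - 8*4)*(100 - 239) = ((-5 - 24) - 32)*(-139) = (-29 - 32)*(-139) = -61*(-139) = 8479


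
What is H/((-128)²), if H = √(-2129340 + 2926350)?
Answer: √797010/16384 ≈ 0.054489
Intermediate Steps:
H = √797010 ≈ 892.75
H/((-128)²) = √797010/((-128)²) = √797010/16384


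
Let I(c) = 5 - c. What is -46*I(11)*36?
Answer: 9936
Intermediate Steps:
-46*I(11)*36 = -46*(5 - 1*11)*36 = -46*(5 - 11)*36 = -46*(-6)*36 = 276*36 = 9936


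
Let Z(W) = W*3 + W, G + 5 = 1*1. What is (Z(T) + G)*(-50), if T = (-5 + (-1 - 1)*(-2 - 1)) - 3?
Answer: 600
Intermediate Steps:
G = -4 (G = -5 + 1*1 = -5 + 1 = -4)
T = -2 (T = (-5 - 2*(-3)) - 3 = (-5 + 6) - 3 = 1 - 3 = -2)
Z(W) = 4*W (Z(W) = 3*W + W = 4*W)
(Z(T) + G)*(-50) = (4*(-2) - 4)*(-50) = (-8 - 4)*(-50) = -12*(-50) = 600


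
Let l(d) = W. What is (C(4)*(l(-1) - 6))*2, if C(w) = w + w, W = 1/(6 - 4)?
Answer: -88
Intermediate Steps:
W = ½ (W = 1/2 = ½ ≈ 0.50000)
C(w) = 2*w
l(d) = ½
(C(4)*(l(-1) - 6))*2 = ((2*4)*(½ - 6))*2 = (8*(-11/2))*2 = -44*2 = -88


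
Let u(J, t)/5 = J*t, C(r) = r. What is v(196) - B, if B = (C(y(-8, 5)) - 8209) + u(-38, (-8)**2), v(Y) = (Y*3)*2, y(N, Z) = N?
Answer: 21553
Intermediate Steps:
u(J, t) = 5*J*t (u(J, t) = 5*(J*t) = 5*J*t)
v(Y) = 6*Y (v(Y) = (3*Y)*2 = 6*Y)
B = -20377 (B = (-8 - 8209) + 5*(-38)*(-8)**2 = -8217 + 5*(-38)*64 = -8217 - 12160 = -20377)
v(196) - B = 6*196 - 1*(-20377) = 1176 + 20377 = 21553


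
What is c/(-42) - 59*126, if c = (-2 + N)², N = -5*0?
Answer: -156116/21 ≈ -7434.1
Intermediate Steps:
N = 0
c = 4 (c = (-2 + 0)² = (-2)² = 4)
c/(-42) - 59*126 = 4/(-42) - 59*126 = 4*(-1/42) - 7434 = -2/21 - 7434 = -156116/21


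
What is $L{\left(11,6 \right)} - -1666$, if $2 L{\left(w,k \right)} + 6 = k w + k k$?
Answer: $1714$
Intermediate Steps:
$L{\left(w,k \right)} = -3 + \frac{k^{2}}{2} + \frac{k w}{2}$ ($L{\left(w,k \right)} = -3 + \frac{k w + k k}{2} = -3 + \frac{k w + k^{2}}{2} = -3 + \frac{k^{2} + k w}{2} = -3 + \left(\frac{k^{2}}{2} + \frac{k w}{2}\right) = -3 + \frac{k^{2}}{2} + \frac{k w}{2}$)
$L{\left(11,6 \right)} - -1666 = \left(-3 + \frac{6^{2}}{2} + \frac{1}{2} \cdot 6 \cdot 11\right) - -1666 = \left(-3 + \frac{1}{2} \cdot 36 + 33\right) + 1666 = \left(-3 + 18 + 33\right) + 1666 = 48 + 1666 = 1714$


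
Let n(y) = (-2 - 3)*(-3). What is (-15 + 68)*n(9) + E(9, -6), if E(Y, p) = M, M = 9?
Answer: 804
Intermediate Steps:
n(y) = 15 (n(y) = -5*(-3) = 15)
E(Y, p) = 9
(-15 + 68)*n(9) + E(9, -6) = (-15 + 68)*15 + 9 = 53*15 + 9 = 795 + 9 = 804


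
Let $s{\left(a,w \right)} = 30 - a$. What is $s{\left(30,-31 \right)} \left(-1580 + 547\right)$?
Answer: $0$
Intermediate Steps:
$s{\left(30,-31 \right)} \left(-1580 + 547\right) = \left(30 - 30\right) \left(-1580 + 547\right) = \left(30 - 30\right) \left(-1033\right) = 0 \left(-1033\right) = 0$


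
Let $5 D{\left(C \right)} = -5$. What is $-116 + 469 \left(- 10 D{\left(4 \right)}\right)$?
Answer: $4574$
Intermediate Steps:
$D{\left(C \right)} = -1$ ($D{\left(C \right)} = \frac{1}{5} \left(-5\right) = -1$)
$-116 + 469 \left(- 10 D{\left(4 \right)}\right) = -116 + 469 \left(\left(-10\right) \left(-1\right)\right) = -116 + 469 \cdot 10 = -116 + 4690 = 4574$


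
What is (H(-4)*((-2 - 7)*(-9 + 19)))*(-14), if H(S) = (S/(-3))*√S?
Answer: 3360*I ≈ 3360.0*I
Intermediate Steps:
H(S) = -S^(3/2)/3 (H(S) = (S*(-⅓))*√S = (-S/3)*√S = -S^(3/2)/3)
(H(-4)*((-2 - 7)*(-9 + 19)))*(-14) = ((-(-8)*I/3)*((-2 - 7)*(-9 + 19)))*(-14) = ((-(-8)*I/3)*(-9*10))*(-14) = ((8*I/3)*(-90))*(-14) = -240*I*(-14) = 3360*I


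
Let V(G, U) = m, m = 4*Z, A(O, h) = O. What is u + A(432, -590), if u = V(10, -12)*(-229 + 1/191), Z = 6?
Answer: -967200/191 ≈ -5063.9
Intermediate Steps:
m = 24 (m = 4*6 = 24)
V(G, U) = 24
u = -1049712/191 (u = 24*(-229 + 1/191) = 24*(-43738/191) = -1049712/191 ≈ -5495.9)
u + A(432, -590) = -1049712/191 + 432 = -967200/191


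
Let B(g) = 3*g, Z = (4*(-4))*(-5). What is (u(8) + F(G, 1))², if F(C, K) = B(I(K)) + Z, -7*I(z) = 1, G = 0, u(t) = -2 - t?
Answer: 237169/49 ≈ 4840.2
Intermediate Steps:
Z = 80 (Z = -16*(-5) = 80)
I(z) = -⅐ (I(z) = -⅐*1 = -⅐)
F(C, K) = 557/7 (F(C, K) = 3*(-⅐) + 80 = -3/7 + 80 = 557/7)
(u(8) + F(G, 1))² = ((-2 - 1*8) + 557/7)² = ((-2 - 8) + 557/7)² = (-10 + 557/7)² = (487/7)² = 237169/49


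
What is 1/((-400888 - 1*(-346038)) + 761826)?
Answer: 1/706976 ≈ 1.4145e-6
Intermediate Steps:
1/((-400888 - 1*(-346038)) + 761826) = 1/((-400888 + 346038) + 761826) = 1/(-54850 + 761826) = 1/706976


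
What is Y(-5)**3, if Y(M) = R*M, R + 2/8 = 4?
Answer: -421875/64 ≈ -6591.8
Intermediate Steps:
R = 15/4 (R = -1/4 + 4 = 15/4 ≈ 3.7500)
Y(M) = 15*M/4
Y(-5)**3 = ((15/4)*(-5))**3 = (-75/4)**3 = -421875/64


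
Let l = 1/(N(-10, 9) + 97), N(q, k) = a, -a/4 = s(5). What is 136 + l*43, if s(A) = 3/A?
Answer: 1501/11 ≈ 136.45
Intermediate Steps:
a = -12/5 ≈ -2.4000
N(q, k) = -12/5
l = 5/473 (l = 1/(-12/5 + 97) = 1/(473/5) = 5/473 ≈ 0.010571)
136 + l*43 = 136 + (5/473)*43 = 136 + 5/11 = 1501/11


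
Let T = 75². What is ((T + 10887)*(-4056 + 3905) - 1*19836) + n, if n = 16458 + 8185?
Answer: -2488505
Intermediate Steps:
T = 5625
n = 24643
((T + 10887)*(-4056 + 3905) - 1*19836) + n = ((5625 + 10887)*(-4056 + 3905) - 1*19836) + 24643 = (16512*(-151) - 19836) + 24643 = (-2493312 - 19836) + 24643 = -2513148 + 24643 = -2488505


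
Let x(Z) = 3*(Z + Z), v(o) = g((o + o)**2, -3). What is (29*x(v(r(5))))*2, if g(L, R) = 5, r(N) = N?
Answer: 1740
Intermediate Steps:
v(o) = 5
x(Z) = 6*Z (x(Z) = 3*(2*Z) = 6*Z)
(29*x(v(r(5))))*2 = (29*(6*5))*2 = (29*30)*2 = 870*2 = 1740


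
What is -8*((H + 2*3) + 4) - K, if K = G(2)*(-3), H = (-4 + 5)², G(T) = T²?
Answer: -76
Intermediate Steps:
H = 1 (H = 1² = 1)
K = -12 (K = 2²*(-3) = 4*(-3) = -12)
-8*((H + 2*3) + 4) - K = -8*((1 + 2*3) + 4) - 1*(-12) = -8*((1 + 6) + 4) + 12 = -8*(7 + 4) + 12 = -8*11 + 12 = -88 + 12 = -76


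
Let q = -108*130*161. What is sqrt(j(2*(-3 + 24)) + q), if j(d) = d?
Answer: I*sqrt(2260398) ≈ 1503.5*I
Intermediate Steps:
q = -2260440 (q = -14040*161 = -2260440)
sqrt(j(2*(-3 + 24)) + q) = sqrt(2*(-3 + 24) - 2260440) = sqrt(2*21 - 2260440) = sqrt(42 - 2260440) = sqrt(-2260398) = I*sqrt(2260398)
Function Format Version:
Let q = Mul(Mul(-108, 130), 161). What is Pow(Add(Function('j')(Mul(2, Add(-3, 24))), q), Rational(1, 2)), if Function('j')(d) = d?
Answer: Mul(I, Pow(2260398, Rational(1, 2))) ≈ Mul(1503.5, I)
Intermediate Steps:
q = -2260440 (q = Mul(-14040, 161) = -2260440)
Pow(Add(Function('j')(Mul(2, Add(-3, 24))), q), Rational(1, 2)) = Pow(Add(Mul(2, Add(-3, 24)), -2260440), Rational(1, 2)) = Pow(Add(Mul(2, 21), -2260440), Rational(1, 2)) = Pow(Add(42, -2260440), Rational(1, 2)) = Pow(-2260398, Rational(1, 2)) = Mul(I, Pow(2260398, Rational(1, 2)))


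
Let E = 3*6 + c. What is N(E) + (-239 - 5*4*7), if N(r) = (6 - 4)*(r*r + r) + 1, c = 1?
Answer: 382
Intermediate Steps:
E = 19 (E = 3*6 + 1 = 18 + 1 = 19)
N(r) = 1 + 2*r + 2*r² (N(r) = 2*(r² + r) + 1 = 2*(r + r²) + 1 = (2*r + 2*r²) + 1 = 1 + 2*r + 2*r²)
N(E) + (-239 - 5*4*7) = (1 + 2*19 + 2*19²) + (-239 - 5*4*7) = (1 + 38 + 2*361) + (-239 - 20*7) = (1 + 38 + 722) + (-239 - 1*140) = 761 + (-239 - 140) = 761 - 379 = 382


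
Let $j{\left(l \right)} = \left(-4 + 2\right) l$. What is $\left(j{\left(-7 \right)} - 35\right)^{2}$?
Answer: $441$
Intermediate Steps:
$j{\left(l \right)} = - 2 l$
$\left(j{\left(-7 \right)} - 35\right)^{2} = \left(\left(-2\right) \left(-7\right) - 35\right)^{2} = \left(14 - 35\right)^{2} = \left(-21\right)^{2} = 441$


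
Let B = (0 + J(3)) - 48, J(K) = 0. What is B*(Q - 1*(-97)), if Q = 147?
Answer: -11712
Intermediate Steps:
B = -48 (B = (0 + 0) - 48 = 0 - 48 = -48)
B*(Q - 1*(-97)) = -48*(147 - 1*(-97)) = -48*(147 + 97) = -48*244 = -11712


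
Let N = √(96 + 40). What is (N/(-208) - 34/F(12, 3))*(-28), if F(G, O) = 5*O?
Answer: 952/15 + 7*√34/26 ≈ 65.036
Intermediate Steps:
N = 2*√34 (N = √136 = 2*√34 ≈ 11.662)
(N/(-208) - 34/F(12, 3))*(-28) = ((2*√34)/(-208) - 34/(5*3))*(-28) = ((2*√34)*(-1/208) - 34/15)*(-28) = (-√34/104 - 34*1/15)*(-28) = (-√34/104 - 34/15)*(-28) = (-34/15 - √34/104)*(-28) = 952/15 + 7*√34/26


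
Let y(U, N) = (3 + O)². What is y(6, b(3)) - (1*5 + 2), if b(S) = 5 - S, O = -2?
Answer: -6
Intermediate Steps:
y(U, N) = 1 (y(U, N) = (3 - 2)² = 1² = 1)
y(6, b(3)) - (1*5 + 2) = 1 - (1*5 + 2) = 1 - (5 + 2) = 1 - 1*7 = 1 - 7 = -6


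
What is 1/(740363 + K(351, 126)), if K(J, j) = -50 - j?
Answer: 1/740187 ≈ 1.3510e-6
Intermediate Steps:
1/(740363 + K(351, 126)) = 1/(740363 + (-50 - 1*126)) = 1/(740363 + (-50 - 126)) = 1/(740363 - 176) = 1/740187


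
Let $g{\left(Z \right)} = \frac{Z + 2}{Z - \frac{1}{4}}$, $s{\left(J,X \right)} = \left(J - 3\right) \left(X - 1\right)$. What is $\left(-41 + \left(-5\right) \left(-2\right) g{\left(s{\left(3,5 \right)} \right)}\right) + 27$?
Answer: $-94$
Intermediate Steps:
$s{\left(J,X \right)} = \left(-1 + X\right) \left(-3 + J\right)$ ($s{\left(J,X \right)} = \left(-3 + J\right) \left(-1 + X\right) = \left(-1 + X\right) \left(-3 + J\right)$)
$g{\left(Z \right)} = \frac{2 + Z}{- \frac{1}{4} + Z}$ ($g{\left(Z \right)} = \frac{2 + Z}{Z - \frac{1}{4}} = \frac{2 + Z}{- \frac{1}{4} + Z}$)
$\left(-41 + \left(-5\right) \left(-2\right) g{\left(s{\left(3,5 \right)} \right)}\right) + 27 = \left(-41 + \left(-5\right) \left(-2\right) \frac{4 \left(2 + \left(3 - 3 - 15 + 3 \cdot 5\right)\right)}{-1 + 4 \left(3 - 3 - 15 + 3 \cdot 5\right)}\right) + 27 = \left(-41 + 10 \frac{4 \left(2 + \left(3 - 3 - 15 + 15\right)\right)}{-1 + 4 \left(3 - 3 - 15 + 15\right)}\right) + 27 = \left(-41 + 10 \frac{4 \left(2 + 0\right)}{-1 + 4 \cdot 0}\right) + 27 = \left(-41 + 10 \cdot 4 \frac{1}{-1 + 0} \cdot 2\right) + 27 = \left(-41 + 10 \cdot 4 \frac{1}{-1} \cdot 2\right) + 27 = \left(-41 + 10 \cdot 4 \left(-1\right) 2\right) + 27 = \left(-41 + 10 \left(-8\right)\right) + 27 = \left(-41 - 80\right) + 27 = -121 + 27 = -94$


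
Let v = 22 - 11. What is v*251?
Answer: 2761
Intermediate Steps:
v = 11
v*251 = 11*251 = 2761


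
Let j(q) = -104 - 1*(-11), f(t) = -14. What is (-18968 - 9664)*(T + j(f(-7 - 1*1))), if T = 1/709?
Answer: 1887879552/709 ≈ 2.6627e+6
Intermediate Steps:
T = 1/709 ≈ 0.0014104
j(q) = -93 (j(q) = -104 + 11 = -93)
(-18968 - 9664)*(T + j(f(-7 - 1*1))) = (-18968 - 9664)*(1/709 - 93) = -28632*(-65936/709) = 1887879552/709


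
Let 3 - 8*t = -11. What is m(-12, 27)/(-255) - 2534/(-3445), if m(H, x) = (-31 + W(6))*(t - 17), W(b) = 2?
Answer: -140381/140556 ≈ -0.99875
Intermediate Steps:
t = 7/4 (t = 3/8 - ⅛*(-11) = 3/8 + 11/8 = 7/4 ≈ 1.7500)
m(H, x) = 1769/4 (m(H, x) = (-31 + 2)*(7/4 - 17) = -29*(-61/4) = 1769/4)
m(-12, 27)/(-255) - 2534/(-3445) = (1769/4)/(-255) - 2534/(-3445) = (1769/4)*(-1/255) - 2534*(-1/3445) = -1769/1020 + 2534/3445 = -140381/140556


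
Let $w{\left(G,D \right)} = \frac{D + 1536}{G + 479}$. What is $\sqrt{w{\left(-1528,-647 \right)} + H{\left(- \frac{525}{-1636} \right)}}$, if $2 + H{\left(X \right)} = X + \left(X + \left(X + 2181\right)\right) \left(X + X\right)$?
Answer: $\frac{\sqrt{257278014264197}}{429041} \approx 37.385$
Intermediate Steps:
$H{\left(X \right)} = -2 + X + 2 X \left(2181 + 2 X\right)$ ($H{\left(X \right)} = -2 + \left(X + \left(X + \left(X + 2181\right)\right) \left(X + X\right)\right) = -2 + \left(X + \left(X + \left(2181 + X\right)\right) 2 X\right) = -2 + \left(X + \left(2181 + 2 X\right) 2 X\right) = -2 + \left(X + 2 X \left(2181 + 2 X\right)\right) = -2 + X + 2 X \left(2181 + 2 X\right)$)
$w{\left(G,D \right)} = \frac{1536 + D}{479 + G}$
$\sqrt{w{\left(-1528,-647 \right)} + H{\left(- \frac{525}{-1636} \right)}} = \sqrt{\frac{1536 - 647}{479 - 1528} + \left(-2 + 4 \left(- \frac{525}{-1636}\right)^{2} + 4363 \left(- \frac{525}{-1636}\right)\right)} = \sqrt{\frac{1}{-1049} \cdot 889 + \left(-2 + 4 \left(\left(-525\right) \left(- \frac{1}{1636}\right)\right)^{2} + 4363 \left(\left(-525\right) \left(- \frac{1}{1636}\right)\right)\right)} = \sqrt{\left(- \frac{1}{1049}\right) 889 + \left(-2 + 4 \left(\frac{525}{1636}\right)^{2} + 4363 \cdot \frac{525}{1636}\right)} = \sqrt{- \frac{889}{1049} + \left(-2 + 4 \cdot \frac{275625}{2676496} + \frac{2290575}{1636}\right)} = \sqrt{- \frac{889}{1049} + \left(-2 + \frac{275625}{669124} + \frac{2290575}{1636}\right)} = \sqrt{- \frac{889}{1049} + \frac{233945638}{167281}} = \sqrt{\frac{245260261453}{175477769}} = \frac{\sqrt{257278014264197}}{429041}$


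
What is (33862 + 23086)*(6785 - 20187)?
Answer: -763217096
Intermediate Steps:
(33862 + 23086)*(6785 - 20187) = 56948*(-13402) = -763217096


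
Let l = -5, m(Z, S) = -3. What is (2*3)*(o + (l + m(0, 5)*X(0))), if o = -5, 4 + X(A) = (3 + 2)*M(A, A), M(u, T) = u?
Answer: 12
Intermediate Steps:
X(A) = -4 + 5*A (X(A) = -4 + (3 + 2)*A = -4 + 5*A)
(2*3)*(o + (l + m(0, 5)*X(0))) = (2*3)*(-5 + (-5 - 3*(-4 + 5*0))) = 6*(-5 + (-5 - 3*(-4 + 0))) = 6*(-5 + (-5 - 3*(-4))) = 6*(-5 + (-5 + 12)) = 6*(-5 + 7) = 6*2 = 12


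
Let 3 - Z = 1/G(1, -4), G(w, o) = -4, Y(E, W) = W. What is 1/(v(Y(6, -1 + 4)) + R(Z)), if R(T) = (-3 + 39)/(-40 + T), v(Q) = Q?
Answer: 49/99 ≈ 0.49495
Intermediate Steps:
Z = 13/4 (Z = 3 - 1/(-4) = 3 - 1*(-¼) = 3 + ¼ = 13/4 ≈ 3.2500)
R(T) = 36/(-40 + T)
1/(v(Y(6, -1 + 4)) + R(Z)) = 1/((-1 + 4) + 36/(-40 + 13/4)) = 1/(3 + 36/(-147/4)) = 1/(3 + 36*(-4/147)) = 1/(3 - 48/49) = 1/(99/49) = 49/99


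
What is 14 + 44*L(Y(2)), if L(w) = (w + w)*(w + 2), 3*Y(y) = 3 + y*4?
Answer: 16582/9 ≈ 1842.4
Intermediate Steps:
Y(y) = 1 + 4*y/3 (Y(y) = (3 + y*4)/3 = (3 + 4*y)/3 = 1 + 4*y/3)
L(w) = 2*w*(2 + w) (L(w) = (2*w)*(2 + w) = 2*w*(2 + w))
14 + 44*L(Y(2)) = 14 + 44*(2*(1 + (4/3)*2)*(2 + (1 + (4/3)*2))) = 14 + 44*(2*(1 + 8/3)*(2 + (1 + 8/3))) = 14 + 44*(2*(11/3)*(2 + 11/3)) = 14 + 44*(2*(11/3)*(17/3)) = 14 + 44*(374/9) = 14 + 16456/9 = 16582/9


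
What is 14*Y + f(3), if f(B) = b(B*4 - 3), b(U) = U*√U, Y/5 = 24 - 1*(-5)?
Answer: 2057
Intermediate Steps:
Y = 145 (Y = 5*(24 - 1*(-5)) = 5*(24 + 5) = 5*29 = 145)
b(U) = U^(3/2)
f(B) = (-3 + 4*B)^(3/2) (f(B) = (B*4 - 3)^(3/2) = (4*B - 3)^(3/2) = (-3 + 4*B)^(3/2))
14*Y + f(3) = 14*145 + (-3 + 4*3)^(3/2) = 2030 + (-3 + 12)^(3/2) = 2030 + 9^(3/2) = 2030 + 27 = 2057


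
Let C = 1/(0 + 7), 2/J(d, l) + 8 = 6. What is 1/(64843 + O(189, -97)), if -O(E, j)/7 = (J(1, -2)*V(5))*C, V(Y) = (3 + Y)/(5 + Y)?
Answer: 5/324219 ≈ 1.5422e-5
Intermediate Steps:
J(d, l) = -1 (J(d, l) = 2/(-8 + 6) = 2/(-2) = 2*(-1/2) = -1)
C = 1/7 ≈ 0.14286
V(Y) = (3 + Y)/(5 + Y)
O(E, j) = 4/5 (O(E, j) = -7*(-(3 + 5)/(5 + 5))/7 = -7*(-8/10)/7 = -7*(-1*4/5)/7 = -(-28)/(5*7) = -7*(-4/35) = 4/5)
1/(64843 + O(189, -97)) = 1/(64843 + 4/5) = 1/(324219/5) = 5/324219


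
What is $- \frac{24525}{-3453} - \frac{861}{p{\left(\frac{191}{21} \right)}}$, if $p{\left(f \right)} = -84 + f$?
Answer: $\frac{33670506}{1810523} \approx 18.597$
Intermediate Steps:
$- \frac{24525}{-3453} - \frac{861}{p{\left(\frac{191}{21} \right)}} = - \frac{24525}{-3453} - \frac{861}{-84 + \frac{191}{21}} = \left(-24525\right) \left(- \frac{1}{3453}\right) - \frac{861}{-84 + 191 \cdot \frac{1}{21}} = \frac{8175}{1151} - \frac{861}{-84 + \frac{191}{21}} = \frac{8175}{1151} - \frac{861}{- \frac{1573}{21}} = \frac{8175}{1151} - - \frac{18081}{1573} = \frac{8175}{1151} + \frac{18081}{1573} = \frac{33670506}{1810523}$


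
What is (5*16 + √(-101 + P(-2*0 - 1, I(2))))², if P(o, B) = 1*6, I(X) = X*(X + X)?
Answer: (80 + I*√95)² ≈ 6305.0 + 1559.5*I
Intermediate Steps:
I(X) = 2*X² (I(X) = X*(2*X) = 2*X²)
P(o, B) = 6
(5*16 + √(-101 + P(-2*0 - 1, I(2))))² = (5*16 + √(-101 + 6))² = (80 + √(-95))² = (80 + I*√95)²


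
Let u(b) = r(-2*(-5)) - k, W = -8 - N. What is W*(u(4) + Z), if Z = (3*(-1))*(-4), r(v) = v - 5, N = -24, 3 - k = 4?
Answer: 288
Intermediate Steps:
k = -1 (k = 3 - 1*4 = 3 - 4 = -1)
W = 16 (W = -8 - 1*(-24) = -8 + 24 = 16)
r(v) = -5 + v
u(b) = 6 (u(b) = (-5 - 2*(-5)) - 1*(-1) = (-5 + 10) + 1 = 5 + 1 = 6)
Z = 12 (Z = -3*(-4) = 12)
W*(u(4) + Z) = 16*(6 + 12) = 16*18 = 288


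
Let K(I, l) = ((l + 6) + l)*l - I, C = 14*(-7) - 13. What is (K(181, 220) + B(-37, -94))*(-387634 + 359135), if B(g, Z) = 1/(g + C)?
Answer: -413092178529/148 ≈ -2.7912e+9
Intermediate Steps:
C = -111 (C = -98 - 13 = -111)
B(g, Z) = 1/(-111 + g) (B(g, Z) = 1/(g - 111) = 1/(-111 + g))
K(I, l) = -I + l*(6 + 2*l) (K(I, l) = ((6 + l) + l)*l - I = (6 + 2*l)*l - I = l*(6 + 2*l) - I = -I + l*(6 + 2*l))
(K(181, 220) + B(-37, -94))*(-387634 + 359135) = ((-1*181 + 2*220² + 6*220) + 1/(-111 - 37))*(-387634 + 359135) = ((-181 + 2*48400 + 1320) + 1/(-148))*(-28499) = ((-181 + 96800 + 1320) - 1/148)*(-28499) = (97939 - 1/148)*(-28499) = (14494971/148)*(-28499) = -413092178529/148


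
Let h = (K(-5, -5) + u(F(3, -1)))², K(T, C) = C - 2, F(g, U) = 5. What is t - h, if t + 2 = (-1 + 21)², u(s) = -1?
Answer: 334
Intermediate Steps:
K(T, C) = -2 + C
h = 64 (h = ((-2 - 5) - 1)² = (-7 - 1)² = (-8)² = 64)
t = 398 (t = -2 + (-1 + 21)² = -2 + 20² = -2 + 400 = 398)
t - h = 398 - 1*64 = 398 - 64 = 334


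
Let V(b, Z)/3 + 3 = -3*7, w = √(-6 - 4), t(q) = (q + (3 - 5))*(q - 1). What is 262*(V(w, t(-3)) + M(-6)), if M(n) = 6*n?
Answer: -28296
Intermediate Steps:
t(q) = (-1 + q)*(-2 + q) (t(q) = (q - 2)*(-1 + q) = (-2 + q)*(-1 + q) = (-1 + q)*(-2 + q))
w = I*√10 (w = √(-10) = I*√10 ≈ 3.1623*I)
V(b, Z) = -72 (V(b, Z) = -9 + 3*(-3*7) = -9 + 3*(-21) = -9 - 63 = -72)
262*(V(w, t(-3)) + M(-6)) = 262*(-72 + 6*(-6)) = 262*(-72 - 36) = 262*(-108) = -28296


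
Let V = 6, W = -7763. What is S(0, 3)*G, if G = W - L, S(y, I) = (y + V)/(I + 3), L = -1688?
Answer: -6075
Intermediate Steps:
S(y, I) = (6 + y)/(3 + I) (S(y, I) = (y + 6)/(I + 3) = (6 + y)/(3 + I))
G = -6075 (G = -7763 - 1*(-1688) = -7763 + 1688 = -6075)
S(0, 3)*G = ((6 + 0)/(3 + 3))*(-6075) = (6/6)*(-6075) = ((⅙)*6)*(-6075) = 1*(-6075) = -6075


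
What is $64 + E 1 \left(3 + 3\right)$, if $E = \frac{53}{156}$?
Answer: $\frac{1717}{26} \approx 66.038$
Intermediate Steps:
$E = \frac{53}{156}$ ($E = 53 \cdot \frac{1}{156} = \frac{53}{156} \approx 0.33974$)
$64 + E 1 \left(3 + 3\right) = 64 + \frac{53 \cdot 1 \left(3 + 3\right)}{156} = 64 + \frac{53 \cdot 1 \cdot 6}{156} = 64 + \frac{53}{156} \cdot 6 = 64 + \frac{53}{26} = \frac{1717}{26}$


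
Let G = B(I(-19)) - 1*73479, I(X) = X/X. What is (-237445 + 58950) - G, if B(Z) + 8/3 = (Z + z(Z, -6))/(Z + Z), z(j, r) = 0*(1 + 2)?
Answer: -630083/6 ≈ -1.0501e+5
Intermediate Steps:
I(X) = 1
z(j, r) = 0 (z(j, r) = 0*3 = 0)
B(Z) = -13/6 (B(Z) = -8/3 + (Z + 0)/(Z + Z) = -8/3 + Z/((2*Z)) = -8/3 + Z*(1/(2*Z)) = -8/3 + ½ = -13/6)
G = -440887/6 (G = -13/6 - 1*73479 = -13/6 - 73479 = -440887/6 ≈ -73481.)
(-237445 + 58950) - G = (-237445 + 58950) - 1*(-440887/6) = -178495 + 440887/6 = -630083/6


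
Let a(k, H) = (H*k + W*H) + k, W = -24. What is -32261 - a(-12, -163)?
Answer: -38117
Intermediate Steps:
a(k, H) = k - 24*H + H*k (a(k, H) = (H*k - 24*H) + k = (-24*H + H*k) + k = k - 24*H + H*k)
-32261 - a(-12, -163) = -32261 - (-12 - 24*(-163) - 163*(-12)) = -32261 - (-12 + 3912 + 1956) = -32261 - 1*5856 = -32261 - 5856 = -38117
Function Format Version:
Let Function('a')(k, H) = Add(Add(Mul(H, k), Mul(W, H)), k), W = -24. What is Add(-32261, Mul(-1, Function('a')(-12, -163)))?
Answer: -38117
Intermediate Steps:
Function('a')(k, H) = Add(k, Mul(-24, H), Mul(H, k)) (Function('a')(k, H) = Add(Add(Mul(H, k), Mul(-24, H)), k) = Add(Add(Mul(-24, H), Mul(H, k)), k) = Add(k, Mul(-24, H), Mul(H, k)))
Add(-32261, Mul(-1, Function('a')(-12, -163))) = Add(-32261, Mul(-1, Add(-12, Mul(-24, -163), Mul(-163, -12)))) = Add(-32261, Mul(-1, Add(-12, 3912, 1956))) = Add(-32261, Mul(-1, 5856)) = Add(-32261, -5856) = -38117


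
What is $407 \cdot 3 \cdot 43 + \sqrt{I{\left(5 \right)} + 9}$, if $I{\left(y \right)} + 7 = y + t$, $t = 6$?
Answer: $52503 + \sqrt{13} \approx 52507.0$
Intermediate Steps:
$I{\left(y \right)} = -1 + y$ ($I{\left(y \right)} = -7 + \left(y + 6\right) = -7 + \left(6 + y\right) = -1 + y$)
$407 \cdot 3 \cdot 43 + \sqrt{I{\left(5 \right)} + 9} = 407 \cdot 3 \cdot 43 + \sqrt{\left(-1 + 5\right) + 9} = 407 \cdot 129 + \sqrt{4 + 9} = 52503 + \sqrt{13}$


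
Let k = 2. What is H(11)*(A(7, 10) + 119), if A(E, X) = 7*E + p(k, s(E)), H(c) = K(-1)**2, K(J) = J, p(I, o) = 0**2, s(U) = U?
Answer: 168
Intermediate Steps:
p(I, o) = 0
H(c) = 1 (H(c) = (-1)**2 = 1)
A(E, X) = 7*E (A(E, X) = 7*E + 0 = 7*E)
H(11)*(A(7, 10) + 119) = 1*(7*7 + 119) = 1*(49 + 119) = 1*168 = 168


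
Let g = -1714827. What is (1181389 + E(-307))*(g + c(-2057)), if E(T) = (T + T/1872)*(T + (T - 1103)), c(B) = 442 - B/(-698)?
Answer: -1275961893149054255/435552 ≈ -2.9295e+12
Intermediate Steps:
c(B) = 442 + B/698 (c(B) = 442 - B*(-1)/698 = 442 - (-1)*B/698 = 442 + B/698)
E(T) = 1873*T*(-1103 + 2*T)/1872 (E(T) = (T + T*(1/1872))*(T + (-1103 + T)) = (T + T/1872)*(-1103 + 2*T) = (1873*T/1872)*(-1103 + 2*T) = 1873*T*(-1103 + 2*T)/1872)
(1181389 + E(-307))*(g + c(-2057)) = (1181389 + (1873/1872)*(-307)*(-1103 + 2*(-307)))*(-1714827 + (442 + (1/698)*(-2057))) = (1181389 + (1873/1872)*(-307)*(-1103 - 614))*(-1714827 + (442 - 2057/698)) = (1181389 + (1873/1872)*(-307)*(-1717))*(-1714827 + 306459/698) = (1181389 + 987293887/1872)*(-1196642787/698) = (3198854095/1872)*(-1196642787/698) = -1275961893149054255/435552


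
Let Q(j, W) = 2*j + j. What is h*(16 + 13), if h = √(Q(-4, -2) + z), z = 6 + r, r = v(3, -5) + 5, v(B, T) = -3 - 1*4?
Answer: 58*I*√2 ≈ 82.024*I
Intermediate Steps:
v(B, T) = -7 (v(B, T) = -3 - 4 = -7)
r = -2 (r = -7 + 5 = -2)
Q(j, W) = 3*j
z = 4 (z = 6 - 2 = 4)
h = 2*I*√2 (h = √(3*(-4) + 4) = √(-12 + 4) = √(-8) = 2*I*√2 ≈ 2.8284*I)
h*(16 + 13) = (2*I*√2)*(16 + 13) = (2*I*√2)*29 = 58*I*√2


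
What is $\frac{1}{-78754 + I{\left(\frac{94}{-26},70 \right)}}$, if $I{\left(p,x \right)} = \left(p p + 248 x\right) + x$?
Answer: $- \frac{169}{10361547} \approx -1.631 \cdot 10^{-5}$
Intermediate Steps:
$I{\left(p,x \right)} = p^{2} + 249 x$ ($I{\left(p,x \right)} = \left(p^{2} + 248 x\right) + x = p^{2} + 249 x$)
$\frac{1}{-78754 + I{\left(\frac{94}{-26},70 \right)}} = \frac{1}{-78754 + \left(\left(\frac{94}{-26}\right)^{2} + 249 \cdot 70\right)} = \frac{1}{-78754 + \left(\left(94 \left(- \frac{1}{26}\right)\right)^{2} + 17430\right)} = \frac{1}{-78754 + \left(\left(- \frac{47}{13}\right)^{2} + 17430\right)} = \frac{1}{-78754 + \left(\frac{2209}{169} + 17430\right)} = \frac{1}{-78754 + \frac{2947879}{169}} = \frac{1}{- \frac{10361547}{169}} = - \frac{169}{10361547}$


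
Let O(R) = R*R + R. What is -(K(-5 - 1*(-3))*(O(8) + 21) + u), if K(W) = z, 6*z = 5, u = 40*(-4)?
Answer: 165/2 ≈ 82.500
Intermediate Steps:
O(R) = R + R**2 (O(R) = R**2 + R = R + R**2)
u = -160
z = 5/6 (z = (1/6)*5 = 5/6 ≈ 0.83333)
K(W) = 5/6
-(K(-5 - 1*(-3))*(O(8) + 21) + u) = -(5*(8*(1 + 8) + 21)/6 - 160) = -(5*(8*9 + 21)/6 - 160) = -(5*(72 + 21)/6 - 160) = -((5/6)*93 - 160) = -(155/2 - 160) = -1*(-165/2) = 165/2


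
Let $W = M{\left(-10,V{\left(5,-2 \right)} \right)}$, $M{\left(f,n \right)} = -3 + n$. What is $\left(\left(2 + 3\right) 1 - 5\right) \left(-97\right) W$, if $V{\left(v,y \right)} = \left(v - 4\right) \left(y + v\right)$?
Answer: $0$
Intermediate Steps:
$V{\left(v,y \right)} = \left(-4 + v\right) \left(v + y\right)$
$W = 0$ ($W = -3 + \left(5^{2} - 20 - -8 + 5 \left(-2\right)\right) = -3 + \left(25 - 20 + 8 - 10\right) = -3 + 3 = 0$)
$\left(\left(2 + 3\right) 1 - 5\right) \left(-97\right) W = \left(\left(2 + 3\right) 1 - 5\right) \left(-97\right) 0 = \left(5 \cdot 1 - 5\right) \left(-97\right) 0 = \left(5 - 5\right) \left(-97\right) 0 = 0 \left(-97\right) 0 = 0 \cdot 0 = 0$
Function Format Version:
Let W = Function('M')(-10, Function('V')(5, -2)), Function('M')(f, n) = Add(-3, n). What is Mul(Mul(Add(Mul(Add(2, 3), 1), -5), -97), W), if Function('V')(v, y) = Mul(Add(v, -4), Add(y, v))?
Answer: 0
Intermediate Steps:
Function('V')(v, y) = Mul(Add(-4, v), Add(v, y))
W = 0 (W = Add(-3, Add(Pow(5, 2), Mul(-4, 5), Mul(-4, -2), Mul(5, -2))) = Add(-3, Add(25, -20, 8, -10)) = Add(-3, 3) = 0)
Mul(Mul(Add(Mul(Add(2, 3), 1), -5), -97), W) = Mul(Mul(Add(Mul(Add(2, 3), 1), -5), -97), 0) = Mul(Mul(Add(Mul(5, 1), -5), -97), 0) = Mul(Mul(Add(5, -5), -97), 0) = Mul(Mul(0, -97), 0) = Mul(0, 0) = 0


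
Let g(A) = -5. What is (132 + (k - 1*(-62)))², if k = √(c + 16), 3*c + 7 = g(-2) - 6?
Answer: (194 + √10)² ≈ 38873.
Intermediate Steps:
c = -6 (c = -7/3 + (-5 - 6)/3 = -7/3 + (⅓)*(-11) = -7/3 - 11/3 = -6)
k = √10 (k = √(-6 + 16) = √10 ≈ 3.1623)
(132 + (k - 1*(-62)))² = (132 + (√10 - 1*(-62)))² = (132 + (√10 + 62))² = (132 + (62 + √10))² = (194 + √10)²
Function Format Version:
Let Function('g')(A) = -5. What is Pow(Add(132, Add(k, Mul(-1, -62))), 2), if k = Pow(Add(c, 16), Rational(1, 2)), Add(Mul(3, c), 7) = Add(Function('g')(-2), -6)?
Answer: Pow(Add(194, Pow(10, Rational(1, 2))), 2) ≈ 38873.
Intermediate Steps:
c = -6 (c = Add(Rational(-7, 3), Mul(Rational(1, 3), Add(-5, -6))) = Add(Rational(-7, 3), Mul(Rational(1, 3), -11)) = Add(Rational(-7, 3), Rational(-11, 3)) = -6)
k = Pow(10, Rational(1, 2)) (k = Pow(Add(-6, 16), Rational(1, 2)) = Pow(10, Rational(1, 2)) ≈ 3.1623)
Pow(Add(132, Add(k, Mul(-1, -62))), 2) = Pow(Add(132, Add(Pow(10, Rational(1, 2)), Mul(-1, -62))), 2) = Pow(Add(132, Add(Pow(10, Rational(1, 2)), 62)), 2) = Pow(Add(132, Add(62, Pow(10, Rational(1, 2)))), 2) = Pow(Add(194, Pow(10, Rational(1, 2))), 2)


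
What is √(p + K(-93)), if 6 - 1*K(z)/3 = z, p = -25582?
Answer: I*√25285 ≈ 159.01*I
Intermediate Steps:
K(z) = 18 - 3*z
√(p + K(-93)) = √(-25582 + (18 - 3*(-93))) = √(-25582 + (18 + 279)) = √(-25582 + 297) = √(-25285) = I*√25285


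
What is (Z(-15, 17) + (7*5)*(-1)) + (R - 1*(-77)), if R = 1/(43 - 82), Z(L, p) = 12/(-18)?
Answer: 537/13 ≈ 41.308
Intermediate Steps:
Z(L, p) = -2/3 (Z(L, p) = 12*(-1/18) = -2/3)
R = -1/39 (R = 1/(-39) = -1/39 ≈ -0.025641)
(Z(-15, 17) + (7*5)*(-1)) + (R - 1*(-77)) = (-2/3 + (7*5)*(-1)) + (-1/39 - 1*(-77)) = (-2/3 + 35*(-1)) + (-1/39 + 77) = (-2/3 - 35) + 3002/39 = -107/3 + 3002/39 = 537/13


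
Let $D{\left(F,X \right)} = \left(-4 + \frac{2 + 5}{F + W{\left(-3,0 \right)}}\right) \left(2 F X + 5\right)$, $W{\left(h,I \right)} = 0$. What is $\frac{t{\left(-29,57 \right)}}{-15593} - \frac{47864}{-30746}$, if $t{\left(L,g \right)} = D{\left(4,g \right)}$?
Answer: $\frac{1556469281}{958844756} \approx 1.6233$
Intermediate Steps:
$D{\left(F,X \right)} = \left(-4 + \frac{7}{F}\right) \left(5 + 2 F X\right)$ ($D{\left(F,X \right)} = \left(-4 + \frac{2 + 5}{F + 0}\right) \left(2 F X + 5\right) = \left(-4 + \frac{7}{F}\right) \left(2 F X + 5\right) = \left(-4 + \frac{7}{F}\right) \left(5 + 2 F X\right)$)
$t{\left(L,g \right)} = - \frac{45}{4} - 18 g$ ($t{\left(L,g \right)} = -20 + 14 g + \frac{35}{4} - 32 g = - \frac{45}{4} - 18 g$)
$\frac{t{\left(-29,57 \right)}}{-15593} - \frac{47864}{-30746} = \frac{- \frac{45}{4} - 1026}{-15593} - \frac{47864}{-30746} = \left(- \frac{45}{4} - 1026\right) \left(- \frac{1}{15593}\right) - - \frac{23932}{15373} = \left(- \frac{4149}{4}\right) \left(- \frac{1}{15593}\right) + \frac{23932}{15373} = \frac{4149}{62372} + \frac{23932}{15373} = \frac{1556469281}{958844756}$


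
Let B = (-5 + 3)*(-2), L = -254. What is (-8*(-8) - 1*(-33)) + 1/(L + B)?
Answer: 24249/250 ≈ 96.996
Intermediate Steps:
B = 4 (B = -2*(-2) = 4)
(-8*(-8) - 1*(-33)) + 1/(L + B) = (-8*(-8) - 1*(-33)) + 1/(-254 + 4) = (64 + 33) + 1/(-250) = 97 - 1/250 = 24249/250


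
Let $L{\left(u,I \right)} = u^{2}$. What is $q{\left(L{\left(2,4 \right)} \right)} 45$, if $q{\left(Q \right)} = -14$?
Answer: $-630$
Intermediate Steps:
$q{\left(L{\left(2,4 \right)} \right)} 45 = \left(-14\right) 45 = -630$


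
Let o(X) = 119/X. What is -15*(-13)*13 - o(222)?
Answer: 562651/222 ≈ 2534.5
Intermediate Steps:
-15*(-13)*13 - o(222) = -15*(-13)*13 - 119/222 = 195*13 - 119/222 = 2535 - 1*119/222 = 2535 - 119/222 = 562651/222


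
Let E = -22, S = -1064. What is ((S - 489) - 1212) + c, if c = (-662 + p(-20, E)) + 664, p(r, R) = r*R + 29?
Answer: -2294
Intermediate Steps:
p(r, R) = 29 + R*r (p(r, R) = R*r + 29 = 29 + R*r)
c = 471 (c = (-662 + (29 - 22*(-20))) + 664 = (-662 + (29 + 440)) + 664 = (-662 + 469) + 664 = -193 + 664 = 471)
((S - 489) - 1212) + c = ((-1064 - 489) - 1212) + 471 = (-1553 - 1212) + 471 = -2765 + 471 = -2294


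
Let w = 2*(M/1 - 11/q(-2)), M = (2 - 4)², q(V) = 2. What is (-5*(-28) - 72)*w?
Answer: -204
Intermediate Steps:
M = 4 (M = (-2)² = 4)
w = -3 (w = 2*(4/1 - 11/2) = 2*(4*1 - 11*½) = 2*(4 - 11/2) = 2*(-3/2) = -3)
(-5*(-28) - 72)*w = (-5*(-28) - 72)*(-3) = (140 - 72)*(-3) = 68*(-3) = -204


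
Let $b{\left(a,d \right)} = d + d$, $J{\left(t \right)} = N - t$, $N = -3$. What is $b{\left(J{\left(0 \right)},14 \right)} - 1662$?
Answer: $-1634$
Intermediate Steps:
$J{\left(t \right)} = -3 - t$
$b{\left(a,d \right)} = 2 d$
$b{\left(J{\left(0 \right)},14 \right)} - 1662 = 2 \cdot 14 - 1662 = 28 - 1662 = -1634$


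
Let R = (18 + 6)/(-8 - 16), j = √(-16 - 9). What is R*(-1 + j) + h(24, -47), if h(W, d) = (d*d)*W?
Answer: 53017 - 5*I ≈ 53017.0 - 5.0*I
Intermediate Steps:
h(W, d) = W*d² (h(W, d) = d²*W = W*d²)
j = 5*I (j = √(-25) = 5*I ≈ 5.0*I)
R = -1 (R = 24/(-24) = 24*(-1/24) = -1)
R*(-1 + j) + h(24, -47) = -(-1 + 5*I) + 24*(-47)² = (1 - 5*I) + 24*2209 = (1 - 5*I) + 53016 = 53017 - 5*I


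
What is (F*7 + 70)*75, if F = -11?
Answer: -525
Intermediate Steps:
(F*7 + 70)*75 = (-11*7 + 70)*75 = (-77 + 70)*75 = -7*75 = -525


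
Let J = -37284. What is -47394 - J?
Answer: -10110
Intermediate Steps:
-47394 - J = -47394 - 1*(-37284) = -47394 + 37284 = -10110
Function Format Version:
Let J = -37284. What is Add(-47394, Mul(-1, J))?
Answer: -10110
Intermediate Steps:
Add(-47394, Mul(-1, J)) = Add(-47394, Mul(-1, -37284)) = Add(-47394, 37284) = -10110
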